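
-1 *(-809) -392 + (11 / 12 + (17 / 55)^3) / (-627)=522001004419 / 1251805500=417.00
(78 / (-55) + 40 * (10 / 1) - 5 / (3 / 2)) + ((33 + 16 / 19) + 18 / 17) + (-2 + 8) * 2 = 23564353 / 53295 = 442.15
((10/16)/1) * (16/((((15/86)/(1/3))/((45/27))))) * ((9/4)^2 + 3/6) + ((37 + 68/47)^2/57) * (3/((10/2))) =4368222317/22664340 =192.74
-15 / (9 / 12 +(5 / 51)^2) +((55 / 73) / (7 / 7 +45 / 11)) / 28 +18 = -225072667 / 129229856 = -1.74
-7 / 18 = -0.39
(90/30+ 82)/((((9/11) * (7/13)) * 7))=12155/441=27.56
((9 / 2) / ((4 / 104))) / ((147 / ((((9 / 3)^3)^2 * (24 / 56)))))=85293 / 343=248.67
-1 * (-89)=89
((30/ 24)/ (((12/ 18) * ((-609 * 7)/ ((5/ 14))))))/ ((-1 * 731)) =25/ 116340112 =0.00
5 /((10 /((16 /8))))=1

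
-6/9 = -2/3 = -0.67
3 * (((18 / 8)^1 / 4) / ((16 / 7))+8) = 6333 / 256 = 24.74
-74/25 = -2.96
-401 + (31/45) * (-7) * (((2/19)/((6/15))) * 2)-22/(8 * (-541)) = -149324939/370044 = -403.53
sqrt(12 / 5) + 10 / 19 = 10 / 19 + 2*sqrt(15) / 5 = 2.08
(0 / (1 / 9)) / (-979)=0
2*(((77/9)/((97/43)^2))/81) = 284746/6859161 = 0.04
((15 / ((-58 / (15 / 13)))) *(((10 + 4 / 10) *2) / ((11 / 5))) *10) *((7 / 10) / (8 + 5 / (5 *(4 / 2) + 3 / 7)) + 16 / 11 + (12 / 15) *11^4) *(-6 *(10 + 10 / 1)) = 39659824.66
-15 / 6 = -5 / 2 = -2.50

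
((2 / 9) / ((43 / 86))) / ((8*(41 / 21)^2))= 49 / 3362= 0.01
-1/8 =-0.12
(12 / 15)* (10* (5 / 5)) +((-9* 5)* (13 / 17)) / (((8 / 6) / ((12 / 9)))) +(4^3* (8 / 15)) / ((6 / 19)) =62483 / 765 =81.68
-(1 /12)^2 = -1 /144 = -0.01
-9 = -9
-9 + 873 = 864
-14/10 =-7/5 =-1.40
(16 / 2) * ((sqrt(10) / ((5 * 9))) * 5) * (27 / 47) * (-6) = -9.69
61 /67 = 0.91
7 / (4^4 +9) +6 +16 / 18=16493 / 2385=6.92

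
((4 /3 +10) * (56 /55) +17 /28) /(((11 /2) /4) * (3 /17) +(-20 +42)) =0.55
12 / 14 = 6 / 7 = 0.86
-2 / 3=-0.67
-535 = -535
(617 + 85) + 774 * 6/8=2565/2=1282.50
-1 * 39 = -39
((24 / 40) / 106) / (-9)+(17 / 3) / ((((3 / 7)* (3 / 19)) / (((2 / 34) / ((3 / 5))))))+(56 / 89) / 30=8.23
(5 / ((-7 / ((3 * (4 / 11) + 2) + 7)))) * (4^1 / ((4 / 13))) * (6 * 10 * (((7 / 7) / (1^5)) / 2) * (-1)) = 216450 / 77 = 2811.04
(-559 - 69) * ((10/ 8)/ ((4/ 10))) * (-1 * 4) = 7850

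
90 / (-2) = -45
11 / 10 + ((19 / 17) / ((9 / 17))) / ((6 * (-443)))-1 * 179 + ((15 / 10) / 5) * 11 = -20884001 / 119610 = -174.60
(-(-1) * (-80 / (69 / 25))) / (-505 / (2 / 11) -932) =4000 / 511911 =0.01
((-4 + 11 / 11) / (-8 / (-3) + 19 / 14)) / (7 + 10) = -126 / 2873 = -0.04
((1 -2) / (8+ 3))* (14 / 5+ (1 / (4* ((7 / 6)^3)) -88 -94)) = 307058 / 18865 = 16.28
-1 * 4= -4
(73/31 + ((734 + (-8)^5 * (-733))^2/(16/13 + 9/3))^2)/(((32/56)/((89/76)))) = 1086438555619858104263044234934776807/28507600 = 38110488277506984252025570000.00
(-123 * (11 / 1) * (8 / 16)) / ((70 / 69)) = -93357 / 140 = -666.84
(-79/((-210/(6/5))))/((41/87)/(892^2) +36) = 5468598672/436103445575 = 0.01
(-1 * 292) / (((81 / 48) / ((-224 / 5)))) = 1046528 / 135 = 7752.06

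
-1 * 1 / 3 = -1 / 3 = -0.33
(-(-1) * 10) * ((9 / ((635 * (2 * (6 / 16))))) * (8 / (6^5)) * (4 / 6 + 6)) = 40 / 30861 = 0.00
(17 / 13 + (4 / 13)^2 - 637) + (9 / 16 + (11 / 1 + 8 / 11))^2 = -2536639855 / 5234944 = -484.56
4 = 4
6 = 6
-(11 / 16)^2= -121 / 256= -0.47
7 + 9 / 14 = 107 / 14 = 7.64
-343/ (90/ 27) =-1029/ 10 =-102.90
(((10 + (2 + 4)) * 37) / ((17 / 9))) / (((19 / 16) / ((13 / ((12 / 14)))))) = 1292928 / 323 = 4002.87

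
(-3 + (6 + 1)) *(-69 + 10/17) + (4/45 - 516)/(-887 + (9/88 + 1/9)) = -273.07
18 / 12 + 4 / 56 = 11 / 7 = 1.57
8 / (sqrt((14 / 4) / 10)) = 16 * sqrt(35) / 7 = 13.52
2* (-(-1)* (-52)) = -104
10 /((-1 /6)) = -60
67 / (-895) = -67 / 895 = -0.07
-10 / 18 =-5 / 9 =-0.56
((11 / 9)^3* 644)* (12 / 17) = 3428656 / 4131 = 829.98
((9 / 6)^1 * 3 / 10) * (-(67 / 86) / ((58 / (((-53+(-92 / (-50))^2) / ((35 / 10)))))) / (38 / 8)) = 18698427 / 1036568750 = 0.02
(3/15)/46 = 1/230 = 0.00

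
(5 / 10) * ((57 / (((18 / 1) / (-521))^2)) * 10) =25786895 / 108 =238767.55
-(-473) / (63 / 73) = 34529 / 63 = 548.08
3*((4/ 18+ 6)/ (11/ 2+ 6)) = 1.62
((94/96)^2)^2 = 4879681/5308416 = 0.92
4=4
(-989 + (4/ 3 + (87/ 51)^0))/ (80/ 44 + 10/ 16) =-52096/ 129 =-403.84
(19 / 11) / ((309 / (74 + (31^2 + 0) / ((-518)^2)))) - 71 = -21459026931 / 304011092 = -70.59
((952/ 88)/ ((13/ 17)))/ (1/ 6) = 12138/ 143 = 84.88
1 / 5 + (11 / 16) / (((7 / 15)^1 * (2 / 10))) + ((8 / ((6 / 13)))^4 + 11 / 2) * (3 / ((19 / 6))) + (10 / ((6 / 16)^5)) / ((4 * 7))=85576.91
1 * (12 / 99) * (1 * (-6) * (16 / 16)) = -8 / 11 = -0.73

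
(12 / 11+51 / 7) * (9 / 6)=12.56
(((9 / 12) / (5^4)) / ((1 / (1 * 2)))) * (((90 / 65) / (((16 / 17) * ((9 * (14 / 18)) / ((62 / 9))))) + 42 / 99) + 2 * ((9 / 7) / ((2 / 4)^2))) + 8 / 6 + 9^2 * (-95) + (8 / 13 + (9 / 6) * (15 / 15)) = -115488204383 / 15015000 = -7691.52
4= 4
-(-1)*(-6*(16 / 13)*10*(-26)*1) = 1920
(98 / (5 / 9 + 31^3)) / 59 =441 / 7909658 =0.00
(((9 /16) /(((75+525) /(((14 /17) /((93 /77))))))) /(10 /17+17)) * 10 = 539 /1483040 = 0.00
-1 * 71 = -71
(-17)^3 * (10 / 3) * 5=-245650 / 3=-81883.33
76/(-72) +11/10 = 2/45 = 0.04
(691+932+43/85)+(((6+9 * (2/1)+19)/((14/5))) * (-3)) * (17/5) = 1745567/1190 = 1466.86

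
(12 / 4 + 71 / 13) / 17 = 110 / 221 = 0.50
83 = 83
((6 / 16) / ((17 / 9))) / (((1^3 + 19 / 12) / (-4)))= -162 / 527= -0.31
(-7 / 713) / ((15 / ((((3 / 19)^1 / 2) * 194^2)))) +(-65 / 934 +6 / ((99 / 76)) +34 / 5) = 19607403689 / 2087728170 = 9.39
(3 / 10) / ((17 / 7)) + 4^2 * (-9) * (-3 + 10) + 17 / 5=-170761 / 170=-1004.48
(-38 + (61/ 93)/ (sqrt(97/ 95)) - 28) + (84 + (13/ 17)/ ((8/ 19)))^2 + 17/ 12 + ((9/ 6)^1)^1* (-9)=61* sqrt(9215)/ 9021 + 404304035/ 55488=7286.98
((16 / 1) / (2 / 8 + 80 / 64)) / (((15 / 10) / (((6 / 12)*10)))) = 320 / 9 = 35.56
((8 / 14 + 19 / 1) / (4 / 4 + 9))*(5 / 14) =137 / 196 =0.70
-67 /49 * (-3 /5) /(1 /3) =2.46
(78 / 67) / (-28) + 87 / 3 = 27163 / 938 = 28.96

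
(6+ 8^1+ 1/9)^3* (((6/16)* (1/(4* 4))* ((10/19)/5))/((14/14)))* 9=2048383/32832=62.39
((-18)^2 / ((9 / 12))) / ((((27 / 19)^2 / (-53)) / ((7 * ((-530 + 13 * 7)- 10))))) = 962160304 / 27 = 35635566.81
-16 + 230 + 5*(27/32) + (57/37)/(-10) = 1290943/5920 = 218.06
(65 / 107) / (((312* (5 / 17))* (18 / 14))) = 119 / 23112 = 0.01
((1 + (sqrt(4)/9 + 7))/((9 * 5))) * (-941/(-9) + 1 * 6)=14726/729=20.20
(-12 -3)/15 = -1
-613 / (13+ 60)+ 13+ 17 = 1577 / 73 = 21.60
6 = 6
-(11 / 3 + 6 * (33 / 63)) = -143 / 21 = -6.81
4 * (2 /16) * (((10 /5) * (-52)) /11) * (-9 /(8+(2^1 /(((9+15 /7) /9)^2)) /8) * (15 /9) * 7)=14763840 /242803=60.81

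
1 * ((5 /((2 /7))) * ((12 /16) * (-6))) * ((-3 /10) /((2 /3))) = 567 /16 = 35.44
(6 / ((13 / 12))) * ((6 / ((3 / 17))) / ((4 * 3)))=204 / 13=15.69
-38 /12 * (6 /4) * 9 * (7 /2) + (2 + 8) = -1117 /8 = -139.62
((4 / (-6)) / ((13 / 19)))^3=-0.93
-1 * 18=-18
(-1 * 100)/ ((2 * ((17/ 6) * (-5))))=60/ 17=3.53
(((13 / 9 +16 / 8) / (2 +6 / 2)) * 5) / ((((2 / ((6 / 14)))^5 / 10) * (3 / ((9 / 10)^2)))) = 22599 / 5378240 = 0.00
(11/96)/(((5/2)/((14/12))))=77/1440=0.05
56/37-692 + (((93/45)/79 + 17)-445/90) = -178467943/263070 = -678.40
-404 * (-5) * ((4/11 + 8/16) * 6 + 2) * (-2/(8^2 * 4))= -39895/352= -113.34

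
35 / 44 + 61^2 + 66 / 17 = 2786807 / 748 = 3725.68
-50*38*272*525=-271320000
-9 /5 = -1.80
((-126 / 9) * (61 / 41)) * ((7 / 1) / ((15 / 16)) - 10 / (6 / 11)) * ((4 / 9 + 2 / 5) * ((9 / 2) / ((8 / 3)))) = 1322419 / 4100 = 322.54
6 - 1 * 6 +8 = 8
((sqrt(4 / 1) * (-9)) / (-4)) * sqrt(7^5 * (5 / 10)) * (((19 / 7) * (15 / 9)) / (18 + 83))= 1995 * sqrt(14) / 404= 18.48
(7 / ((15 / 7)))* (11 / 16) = 539 / 240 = 2.25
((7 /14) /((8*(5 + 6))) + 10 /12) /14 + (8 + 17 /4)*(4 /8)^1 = 45719 /7392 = 6.18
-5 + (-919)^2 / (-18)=-844651 / 18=-46925.06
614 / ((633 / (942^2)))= 181613832 / 211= 860729.06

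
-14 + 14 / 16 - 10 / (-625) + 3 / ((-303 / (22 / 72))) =-11918831 / 909000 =-13.11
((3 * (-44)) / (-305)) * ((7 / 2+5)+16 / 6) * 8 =11792 / 305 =38.66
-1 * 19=-19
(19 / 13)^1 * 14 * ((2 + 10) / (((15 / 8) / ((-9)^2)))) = 689472 / 65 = 10607.26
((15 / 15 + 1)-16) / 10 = -7 / 5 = -1.40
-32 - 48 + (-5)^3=-205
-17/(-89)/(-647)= -17/57583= -0.00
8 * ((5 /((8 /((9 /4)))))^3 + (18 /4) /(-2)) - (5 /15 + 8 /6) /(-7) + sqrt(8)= 2 * sqrt(2) + 385817 /86016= 7.31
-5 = -5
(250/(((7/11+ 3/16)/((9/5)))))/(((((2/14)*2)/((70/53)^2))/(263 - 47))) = 720316.42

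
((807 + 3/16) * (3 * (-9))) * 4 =-348705/4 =-87176.25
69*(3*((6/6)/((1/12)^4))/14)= 2146176/7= 306596.57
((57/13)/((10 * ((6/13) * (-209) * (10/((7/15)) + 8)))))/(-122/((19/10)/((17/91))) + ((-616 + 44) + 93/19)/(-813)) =9839739/719731225400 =0.00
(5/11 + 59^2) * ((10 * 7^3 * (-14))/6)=-919486960/33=-27863241.21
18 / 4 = 9 / 2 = 4.50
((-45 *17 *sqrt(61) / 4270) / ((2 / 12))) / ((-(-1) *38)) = -459 *sqrt(61) / 16226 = -0.22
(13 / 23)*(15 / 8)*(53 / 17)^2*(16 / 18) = 182585 / 19941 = 9.16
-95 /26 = -3.65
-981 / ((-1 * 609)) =327 / 203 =1.61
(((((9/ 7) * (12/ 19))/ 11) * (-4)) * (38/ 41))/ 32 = -27/ 3157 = -0.01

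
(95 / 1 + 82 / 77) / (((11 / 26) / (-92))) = -17693624 / 847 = -20889.76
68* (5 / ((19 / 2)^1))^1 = 680 / 19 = 35.79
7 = 7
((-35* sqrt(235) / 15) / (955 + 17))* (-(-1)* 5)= -35* sqrt(235) / 2916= -0.18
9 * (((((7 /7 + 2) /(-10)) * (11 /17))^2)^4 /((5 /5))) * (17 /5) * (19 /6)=80165291239737 /410338673000000000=0.00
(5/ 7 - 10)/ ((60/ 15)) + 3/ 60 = -159/ 70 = -2.27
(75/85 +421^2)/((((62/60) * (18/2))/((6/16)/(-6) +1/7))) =5649585/3689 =1531.47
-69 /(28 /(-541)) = 37329 /28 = 1333.18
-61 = -61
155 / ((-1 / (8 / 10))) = -124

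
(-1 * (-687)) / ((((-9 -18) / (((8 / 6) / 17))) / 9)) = -916 / 51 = -17.96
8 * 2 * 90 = 1440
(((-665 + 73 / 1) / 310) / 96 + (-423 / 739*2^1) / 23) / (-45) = 2202449 / 1422648900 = 0.00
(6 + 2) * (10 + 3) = 104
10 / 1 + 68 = 78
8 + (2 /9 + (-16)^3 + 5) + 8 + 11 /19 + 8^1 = -695320 /171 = -4066.20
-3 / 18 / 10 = -1 / 60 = -0.02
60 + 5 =65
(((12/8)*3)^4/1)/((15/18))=19683/40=492.08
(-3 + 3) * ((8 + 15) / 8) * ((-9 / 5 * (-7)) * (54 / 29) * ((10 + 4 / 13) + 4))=0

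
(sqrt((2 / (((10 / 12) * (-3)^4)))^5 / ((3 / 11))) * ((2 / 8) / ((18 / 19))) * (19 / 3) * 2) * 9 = 0.01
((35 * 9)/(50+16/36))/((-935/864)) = -244944/42449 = -5.77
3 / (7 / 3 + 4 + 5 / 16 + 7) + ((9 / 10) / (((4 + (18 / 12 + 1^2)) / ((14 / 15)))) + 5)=227737 / 42575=5.35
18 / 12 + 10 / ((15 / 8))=41 / 6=6.83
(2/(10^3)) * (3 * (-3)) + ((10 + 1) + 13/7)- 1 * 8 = 16937/3500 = 4.84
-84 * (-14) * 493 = 579768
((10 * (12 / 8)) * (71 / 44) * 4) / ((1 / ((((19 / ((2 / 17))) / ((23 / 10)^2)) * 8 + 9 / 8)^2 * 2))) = 1148276148131865 / 98504032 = 11657148.70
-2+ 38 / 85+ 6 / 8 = -273 / 340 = -0.80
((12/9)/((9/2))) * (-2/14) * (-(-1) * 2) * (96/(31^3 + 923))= -256/967491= -0.00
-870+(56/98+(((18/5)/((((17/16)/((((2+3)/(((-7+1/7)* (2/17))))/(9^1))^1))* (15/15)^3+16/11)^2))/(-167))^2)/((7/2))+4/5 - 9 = -999669288375347/1141365412810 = -875.85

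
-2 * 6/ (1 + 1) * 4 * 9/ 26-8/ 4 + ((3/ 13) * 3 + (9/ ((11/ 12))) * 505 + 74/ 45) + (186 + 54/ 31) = 1024944517/ 199485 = 5137.95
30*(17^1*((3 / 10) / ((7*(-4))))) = -153 / 28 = -5.46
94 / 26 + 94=97.62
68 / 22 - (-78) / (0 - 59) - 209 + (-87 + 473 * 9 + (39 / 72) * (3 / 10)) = 3962.93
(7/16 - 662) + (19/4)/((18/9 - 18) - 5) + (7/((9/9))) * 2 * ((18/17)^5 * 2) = -297943766633/477071952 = -624.53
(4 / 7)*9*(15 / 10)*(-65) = -3510 / 7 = -501.43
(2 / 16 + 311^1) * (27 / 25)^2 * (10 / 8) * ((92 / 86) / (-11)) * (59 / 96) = -820750239 / 30272000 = -27.11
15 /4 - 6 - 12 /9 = -43 /12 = -3.58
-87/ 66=-29/ 22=-1.32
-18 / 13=-1.38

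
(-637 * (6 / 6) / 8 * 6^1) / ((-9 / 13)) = 8281 / 12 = 690.08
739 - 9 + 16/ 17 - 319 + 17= 7292/ 17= 428.94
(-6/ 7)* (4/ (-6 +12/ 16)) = 32/ 49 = 0.65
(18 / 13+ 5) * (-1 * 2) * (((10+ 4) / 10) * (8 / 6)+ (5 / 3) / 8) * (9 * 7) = -434007 / 260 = -1669.26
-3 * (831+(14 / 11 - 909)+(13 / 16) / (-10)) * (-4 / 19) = -405549 / 8360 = -48.51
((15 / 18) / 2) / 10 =1 / 24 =0.04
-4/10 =-2/5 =-0.40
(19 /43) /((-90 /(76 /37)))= -722 /71595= -0.01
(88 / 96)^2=121 / 144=0.84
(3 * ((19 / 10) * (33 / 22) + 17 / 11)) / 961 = 2901 / 211420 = 0.01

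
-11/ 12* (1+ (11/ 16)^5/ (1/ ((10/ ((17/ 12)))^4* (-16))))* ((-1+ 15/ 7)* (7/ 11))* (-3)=-8151870539/ 668168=-12200.33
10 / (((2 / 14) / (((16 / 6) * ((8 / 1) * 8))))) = 35840 / 3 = 11946.67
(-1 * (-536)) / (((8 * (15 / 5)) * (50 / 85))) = 37.97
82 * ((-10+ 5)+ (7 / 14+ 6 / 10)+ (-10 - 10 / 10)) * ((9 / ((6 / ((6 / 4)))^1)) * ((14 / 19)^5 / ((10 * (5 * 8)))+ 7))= -23826067977159 / 1238049500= -19244.84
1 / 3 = 0.33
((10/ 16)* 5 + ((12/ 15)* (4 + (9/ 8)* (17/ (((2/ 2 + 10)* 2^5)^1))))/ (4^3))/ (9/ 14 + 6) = 0.48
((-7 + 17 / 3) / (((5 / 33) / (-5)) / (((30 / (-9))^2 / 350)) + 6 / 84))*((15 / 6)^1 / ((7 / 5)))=2.70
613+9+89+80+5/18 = 14243/18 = 791.28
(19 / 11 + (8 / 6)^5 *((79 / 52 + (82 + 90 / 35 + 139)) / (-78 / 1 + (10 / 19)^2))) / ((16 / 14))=-11917106147 / 1299983256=-9.17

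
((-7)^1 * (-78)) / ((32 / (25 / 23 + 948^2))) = 15334155.55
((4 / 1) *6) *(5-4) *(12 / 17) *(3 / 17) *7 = 6048 / 289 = 20.93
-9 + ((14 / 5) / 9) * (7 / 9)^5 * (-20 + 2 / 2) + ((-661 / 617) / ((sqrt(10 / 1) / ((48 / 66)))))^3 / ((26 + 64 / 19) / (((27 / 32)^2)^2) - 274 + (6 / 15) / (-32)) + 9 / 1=-4470662 / 2657205 + 663590987268323328 * sqrt(10) / 30314233370496087344365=-1.68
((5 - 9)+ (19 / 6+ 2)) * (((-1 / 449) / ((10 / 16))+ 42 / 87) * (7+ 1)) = 873544 / 195315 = 4.47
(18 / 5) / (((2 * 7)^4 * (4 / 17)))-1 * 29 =-11140487 / 384160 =-29.00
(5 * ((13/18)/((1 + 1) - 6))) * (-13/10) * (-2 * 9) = -169/8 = -21.12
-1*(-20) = 20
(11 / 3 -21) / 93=-52 / 279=-0.19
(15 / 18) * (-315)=-525 / 2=-262.50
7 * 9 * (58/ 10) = 1827/ 5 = 365.40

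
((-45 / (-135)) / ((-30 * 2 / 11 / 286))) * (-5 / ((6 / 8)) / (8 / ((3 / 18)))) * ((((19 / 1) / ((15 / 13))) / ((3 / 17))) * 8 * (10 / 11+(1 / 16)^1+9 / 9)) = 208358579 / 58320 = 3572.68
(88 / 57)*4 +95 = 5767 / 57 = 101.18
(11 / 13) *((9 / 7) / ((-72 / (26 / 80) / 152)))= -209 / 280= -0.75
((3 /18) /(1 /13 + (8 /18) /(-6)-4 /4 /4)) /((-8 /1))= 117 /1388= 0.08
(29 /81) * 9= 29 /9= 3.22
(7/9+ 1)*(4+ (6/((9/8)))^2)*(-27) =-4672/3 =-1557.33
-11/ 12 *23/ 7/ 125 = -253/ 10500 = -0.02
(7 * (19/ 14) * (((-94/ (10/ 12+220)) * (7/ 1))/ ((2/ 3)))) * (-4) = 225036/ 1325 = 169.84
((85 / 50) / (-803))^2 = 289 / 64480900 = 0.00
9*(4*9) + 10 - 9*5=289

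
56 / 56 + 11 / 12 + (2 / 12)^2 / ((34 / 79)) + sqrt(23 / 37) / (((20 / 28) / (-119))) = 2425 / 1224 - 833* sqrt(851) / 185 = -129.37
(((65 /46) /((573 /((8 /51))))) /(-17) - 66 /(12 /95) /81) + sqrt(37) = -0.37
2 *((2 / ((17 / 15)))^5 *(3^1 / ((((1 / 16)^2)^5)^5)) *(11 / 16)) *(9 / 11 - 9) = -1317890063547904399728851660981295979393521730276112974051540992000000 / 1419857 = -928185066205895663949856700000000000000000000000000000000000000.00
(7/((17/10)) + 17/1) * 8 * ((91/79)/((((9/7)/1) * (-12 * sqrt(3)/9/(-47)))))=21496202 * sqrt(3)/12087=3080.38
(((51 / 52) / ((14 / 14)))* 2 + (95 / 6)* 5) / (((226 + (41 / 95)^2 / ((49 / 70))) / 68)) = 339805690 / 13937001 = 24.38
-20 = -20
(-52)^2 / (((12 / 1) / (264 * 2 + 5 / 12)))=119069.89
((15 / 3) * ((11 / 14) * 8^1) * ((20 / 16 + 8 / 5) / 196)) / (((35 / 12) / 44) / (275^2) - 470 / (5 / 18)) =-1251805500 / 4634723013599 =-0.00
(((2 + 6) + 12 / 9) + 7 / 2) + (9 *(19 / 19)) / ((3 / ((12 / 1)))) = 293 / 6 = 48.83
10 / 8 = 5 / 4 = 1.25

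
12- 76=-64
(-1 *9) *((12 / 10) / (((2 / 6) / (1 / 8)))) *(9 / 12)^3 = -1.71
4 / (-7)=-4 / 7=-0.57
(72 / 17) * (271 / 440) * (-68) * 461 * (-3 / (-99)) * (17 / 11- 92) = 298335228 / 1331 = 224143.67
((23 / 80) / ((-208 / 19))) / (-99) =437 / 1647360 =0.00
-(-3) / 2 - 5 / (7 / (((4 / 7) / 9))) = 1283 / 882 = 1.45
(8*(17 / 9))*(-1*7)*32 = -30464 / 9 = -3384.89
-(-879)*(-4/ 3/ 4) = -293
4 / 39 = 0.10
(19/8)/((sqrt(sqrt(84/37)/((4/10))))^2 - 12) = -703/3202 - 95 *sqrt(777)/38424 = -0.29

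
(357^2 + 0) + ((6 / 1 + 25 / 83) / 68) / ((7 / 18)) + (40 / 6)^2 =22666591877 / 177786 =127493.68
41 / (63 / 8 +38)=328 / 367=0.89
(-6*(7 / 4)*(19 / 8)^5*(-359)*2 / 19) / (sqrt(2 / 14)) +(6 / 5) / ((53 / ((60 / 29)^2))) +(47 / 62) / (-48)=10761389 / 132649248 +982490019*sqrt(7) / 32768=79328.21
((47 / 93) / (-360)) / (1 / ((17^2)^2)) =-3925487 / 33480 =-117.25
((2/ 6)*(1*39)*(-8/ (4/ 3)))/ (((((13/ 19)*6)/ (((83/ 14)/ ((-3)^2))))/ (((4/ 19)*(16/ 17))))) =-2656/ 1071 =-2.48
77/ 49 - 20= -129/ 7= -18.43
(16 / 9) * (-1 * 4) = -64 / 9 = -7.11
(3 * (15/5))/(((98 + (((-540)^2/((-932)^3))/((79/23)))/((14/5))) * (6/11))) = 923351003652/5484143259149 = 0.17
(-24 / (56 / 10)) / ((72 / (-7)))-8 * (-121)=11621 / 12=968.42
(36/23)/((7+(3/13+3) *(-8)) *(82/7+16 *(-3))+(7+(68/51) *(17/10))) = 7020/3108611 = 0.00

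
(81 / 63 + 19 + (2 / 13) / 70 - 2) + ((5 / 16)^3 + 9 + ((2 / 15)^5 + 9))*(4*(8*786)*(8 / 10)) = 668590237431187 / 1842750000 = 362822.00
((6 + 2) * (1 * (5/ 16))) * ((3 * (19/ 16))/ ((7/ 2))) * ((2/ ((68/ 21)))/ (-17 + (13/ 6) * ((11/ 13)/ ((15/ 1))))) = -38475/ 413168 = -0.09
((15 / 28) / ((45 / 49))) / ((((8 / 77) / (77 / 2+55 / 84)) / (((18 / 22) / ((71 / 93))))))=2141139 / 9088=235.60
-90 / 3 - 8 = -38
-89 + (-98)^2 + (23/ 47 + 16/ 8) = 447322/ 47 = 9517.49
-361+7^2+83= -229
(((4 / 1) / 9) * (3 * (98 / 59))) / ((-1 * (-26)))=196 / 2301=0.09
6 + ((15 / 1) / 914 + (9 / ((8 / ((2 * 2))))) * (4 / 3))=12.02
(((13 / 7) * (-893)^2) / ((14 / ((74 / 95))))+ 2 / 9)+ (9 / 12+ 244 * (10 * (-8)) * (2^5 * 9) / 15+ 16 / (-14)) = -2578826549 / 8820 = -292383.96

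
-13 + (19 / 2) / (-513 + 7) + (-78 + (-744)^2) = 560086321 / 1012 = 553444.98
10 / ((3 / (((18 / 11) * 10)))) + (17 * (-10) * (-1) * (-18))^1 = -33060 / 11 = -3005.45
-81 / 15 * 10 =-54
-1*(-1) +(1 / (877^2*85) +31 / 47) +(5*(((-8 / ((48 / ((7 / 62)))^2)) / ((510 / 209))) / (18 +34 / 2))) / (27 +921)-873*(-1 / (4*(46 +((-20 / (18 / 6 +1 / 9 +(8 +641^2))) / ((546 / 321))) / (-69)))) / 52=1507645898664699998757825362507 / 861110360265541329122322539520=1.75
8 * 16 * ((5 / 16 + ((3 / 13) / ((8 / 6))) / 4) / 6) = 296 / 39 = 7.59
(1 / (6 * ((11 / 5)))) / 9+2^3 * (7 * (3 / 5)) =99817 / 2970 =33.61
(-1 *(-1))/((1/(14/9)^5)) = 537824/59049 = 9.11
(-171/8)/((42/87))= -4959/112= -44.28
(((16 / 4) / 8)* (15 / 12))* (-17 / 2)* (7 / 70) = -17 / 32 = -0.53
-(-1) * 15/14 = 15/14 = 1.07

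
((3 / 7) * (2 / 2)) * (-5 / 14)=-15 / 98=-0.15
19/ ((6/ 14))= 133/ 3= 44.33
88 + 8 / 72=793 / 9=88.11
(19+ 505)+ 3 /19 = 9959 /19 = 524.16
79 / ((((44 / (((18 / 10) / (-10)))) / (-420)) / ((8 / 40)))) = 14931 / 550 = 27.15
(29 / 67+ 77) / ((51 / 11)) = 57068 / 3417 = 16.70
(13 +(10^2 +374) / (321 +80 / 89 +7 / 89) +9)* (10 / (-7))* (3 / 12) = -560515 / 66864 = -8.38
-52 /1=-52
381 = 381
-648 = -648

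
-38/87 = -0.44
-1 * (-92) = 92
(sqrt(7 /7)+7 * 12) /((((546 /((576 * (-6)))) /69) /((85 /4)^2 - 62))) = -1316035620 /91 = -14461929.89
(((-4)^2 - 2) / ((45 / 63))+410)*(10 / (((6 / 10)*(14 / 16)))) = 8182.86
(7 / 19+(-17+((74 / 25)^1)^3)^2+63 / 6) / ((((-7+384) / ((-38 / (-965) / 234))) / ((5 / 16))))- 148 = -9843198189880451437 / 66508101562500000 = -148.00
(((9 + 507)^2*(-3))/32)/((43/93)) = -107973/2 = -53986.50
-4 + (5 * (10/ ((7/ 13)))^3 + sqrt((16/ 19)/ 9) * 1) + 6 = 4 * sqrt(19)/ 57 + 10985686/ 343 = 32028.54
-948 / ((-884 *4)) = 237 / 884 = 0.27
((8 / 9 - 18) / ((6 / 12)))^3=-29218112 / 729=-40079.71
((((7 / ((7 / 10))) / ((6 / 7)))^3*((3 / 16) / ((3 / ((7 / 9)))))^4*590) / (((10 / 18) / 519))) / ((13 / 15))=5253689625625 / 931627008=5639.26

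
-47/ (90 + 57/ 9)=-0.49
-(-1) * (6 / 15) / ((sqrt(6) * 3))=sqrt(6) / 45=0.05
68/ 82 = 34/ 41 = 0.83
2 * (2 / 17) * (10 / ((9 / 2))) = 80 / 153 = 0.52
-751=-751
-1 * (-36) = 36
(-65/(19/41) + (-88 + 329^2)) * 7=14365694/19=756089.16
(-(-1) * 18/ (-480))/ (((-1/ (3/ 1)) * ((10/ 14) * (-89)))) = -0.00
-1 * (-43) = 43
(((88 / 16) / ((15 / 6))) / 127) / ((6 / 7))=77 / 3810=0.02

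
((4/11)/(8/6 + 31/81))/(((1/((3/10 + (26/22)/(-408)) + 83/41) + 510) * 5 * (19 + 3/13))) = 27766271/6431074340625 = 0.00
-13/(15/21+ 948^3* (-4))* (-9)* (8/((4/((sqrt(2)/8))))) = -819* sqrt(2)/95420795884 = -0.00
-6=-6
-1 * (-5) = 5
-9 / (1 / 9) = -81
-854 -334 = -1188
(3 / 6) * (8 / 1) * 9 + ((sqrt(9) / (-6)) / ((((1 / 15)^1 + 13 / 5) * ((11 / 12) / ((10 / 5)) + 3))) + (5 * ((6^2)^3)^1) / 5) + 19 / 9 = 69760921 / 1494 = 46694.06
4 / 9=0.44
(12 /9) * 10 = 13.33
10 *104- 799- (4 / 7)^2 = 11793 / 49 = 240.67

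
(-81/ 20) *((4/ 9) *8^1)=-72/ 5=-14.40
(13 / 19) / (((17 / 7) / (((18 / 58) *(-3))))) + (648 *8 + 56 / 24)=145733782 / 28101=5186.07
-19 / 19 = -1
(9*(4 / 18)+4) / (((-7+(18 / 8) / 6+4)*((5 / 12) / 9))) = -1728 / 35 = -49.37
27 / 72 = 3 / 8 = 0.38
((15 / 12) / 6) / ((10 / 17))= 17 / 48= 0.35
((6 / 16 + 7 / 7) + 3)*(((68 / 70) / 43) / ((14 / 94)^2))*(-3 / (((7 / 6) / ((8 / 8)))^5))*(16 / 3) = -1168048512 / 35412349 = -32.98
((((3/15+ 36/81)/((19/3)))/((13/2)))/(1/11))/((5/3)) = 638/6175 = 0.10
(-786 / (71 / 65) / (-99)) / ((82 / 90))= 255450 / 32021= 7.98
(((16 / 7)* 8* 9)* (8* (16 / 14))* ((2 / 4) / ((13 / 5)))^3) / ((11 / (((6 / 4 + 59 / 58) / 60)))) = 1401600 / 34341307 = 0.04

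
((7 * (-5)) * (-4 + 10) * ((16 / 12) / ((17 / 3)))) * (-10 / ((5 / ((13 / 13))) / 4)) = 6720 / 17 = 395.29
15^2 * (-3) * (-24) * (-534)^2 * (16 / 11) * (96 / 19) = 7095593779200 / 209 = 33950209469.86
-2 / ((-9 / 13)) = 26 / 9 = 2.89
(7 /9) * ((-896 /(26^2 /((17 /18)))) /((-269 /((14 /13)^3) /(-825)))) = -10057308800 /2696701059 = -3.73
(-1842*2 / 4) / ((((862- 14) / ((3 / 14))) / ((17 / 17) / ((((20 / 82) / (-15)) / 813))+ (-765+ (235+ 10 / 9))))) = 279219877 / 23744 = 11759.60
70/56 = 5/4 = 1.25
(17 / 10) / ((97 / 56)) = 476 / 485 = 0.98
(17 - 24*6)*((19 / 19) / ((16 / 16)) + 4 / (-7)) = -381 / 7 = -54.43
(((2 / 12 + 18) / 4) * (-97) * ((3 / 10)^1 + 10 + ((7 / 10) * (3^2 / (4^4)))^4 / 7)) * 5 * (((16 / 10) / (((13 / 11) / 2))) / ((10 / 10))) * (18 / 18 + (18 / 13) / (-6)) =-51450311148679810169 / 1088774209536000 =-47255.26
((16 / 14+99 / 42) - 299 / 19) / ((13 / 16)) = -3720 / 247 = -15.06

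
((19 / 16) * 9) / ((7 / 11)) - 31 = -1591 / 112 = -14.21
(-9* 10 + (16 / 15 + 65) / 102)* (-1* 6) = 136709 / 255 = 536.11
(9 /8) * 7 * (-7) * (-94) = 20727 /4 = 5181.75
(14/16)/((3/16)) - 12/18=4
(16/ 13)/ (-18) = -0.07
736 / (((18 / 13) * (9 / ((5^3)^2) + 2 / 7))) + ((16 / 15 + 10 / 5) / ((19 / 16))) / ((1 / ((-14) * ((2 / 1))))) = 47772855088 / 26772615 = 1784.39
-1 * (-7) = 7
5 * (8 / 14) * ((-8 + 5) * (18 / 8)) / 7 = -135 / 49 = -2.76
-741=-741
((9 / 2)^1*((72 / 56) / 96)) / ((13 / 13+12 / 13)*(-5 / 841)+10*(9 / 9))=295191 / 48923840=0.01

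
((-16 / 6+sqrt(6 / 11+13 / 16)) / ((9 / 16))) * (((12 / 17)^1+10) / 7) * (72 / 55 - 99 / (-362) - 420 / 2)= 2301639808 / 1523115 - 71926244 * sqrt(2629) / 5584755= 850.78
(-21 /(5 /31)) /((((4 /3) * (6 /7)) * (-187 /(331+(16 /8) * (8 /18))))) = 4537253 /22440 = 202.19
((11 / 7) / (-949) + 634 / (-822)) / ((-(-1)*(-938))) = 1055176 / 1280498037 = 0.00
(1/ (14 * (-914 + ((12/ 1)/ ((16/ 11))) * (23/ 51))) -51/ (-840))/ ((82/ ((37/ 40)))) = 38884151/ 56848041600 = 0.00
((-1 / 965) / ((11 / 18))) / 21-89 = -89.00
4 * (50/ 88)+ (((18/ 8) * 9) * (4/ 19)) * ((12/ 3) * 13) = 46807/ 209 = 223.96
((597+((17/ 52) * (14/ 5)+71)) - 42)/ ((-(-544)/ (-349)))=-28443151/ 70720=-402.19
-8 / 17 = -0.47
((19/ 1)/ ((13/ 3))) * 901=51357/ 13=3950.54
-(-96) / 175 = 96 / 175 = 0.55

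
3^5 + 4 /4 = 244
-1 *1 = -1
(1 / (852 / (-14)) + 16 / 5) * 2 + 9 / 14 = 104519 / 14910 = 7.01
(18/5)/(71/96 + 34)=1728/16675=0.10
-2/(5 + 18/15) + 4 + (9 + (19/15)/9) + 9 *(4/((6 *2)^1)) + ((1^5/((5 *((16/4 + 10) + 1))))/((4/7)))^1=1325933/83700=15.84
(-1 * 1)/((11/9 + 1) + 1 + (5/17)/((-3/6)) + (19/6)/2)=-612/2581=-0.24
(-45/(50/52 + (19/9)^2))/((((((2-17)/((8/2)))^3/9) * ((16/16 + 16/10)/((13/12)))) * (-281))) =-33696/16032455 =-0.00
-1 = -1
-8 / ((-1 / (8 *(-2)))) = -128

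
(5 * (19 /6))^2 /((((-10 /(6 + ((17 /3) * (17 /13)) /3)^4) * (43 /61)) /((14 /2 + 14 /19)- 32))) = 2576611754018258695 /580155480216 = 4441243.50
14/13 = 1.08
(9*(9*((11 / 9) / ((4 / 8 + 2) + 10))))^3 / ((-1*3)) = -2587464 / 15625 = -165.60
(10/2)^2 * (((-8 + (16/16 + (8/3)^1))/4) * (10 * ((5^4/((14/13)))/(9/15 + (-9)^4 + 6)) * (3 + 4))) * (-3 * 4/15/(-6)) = -1015625/45468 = -22.34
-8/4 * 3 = -6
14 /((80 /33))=5.78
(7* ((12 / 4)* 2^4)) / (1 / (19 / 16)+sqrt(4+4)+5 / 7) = 76.63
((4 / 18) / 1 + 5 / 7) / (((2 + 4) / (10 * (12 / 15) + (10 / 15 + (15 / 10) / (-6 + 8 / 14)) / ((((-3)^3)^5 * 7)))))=10809203824733 / 8656523406216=1.25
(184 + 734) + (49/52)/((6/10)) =143453/156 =919.57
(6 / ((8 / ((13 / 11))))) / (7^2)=39 / 2156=0.02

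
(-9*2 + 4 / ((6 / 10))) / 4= -17 / 6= -2.83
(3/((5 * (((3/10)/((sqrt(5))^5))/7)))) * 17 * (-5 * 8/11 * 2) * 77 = -3332000 * sqrt(5) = -7450578.50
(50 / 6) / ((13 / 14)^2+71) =980 / 8451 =0.12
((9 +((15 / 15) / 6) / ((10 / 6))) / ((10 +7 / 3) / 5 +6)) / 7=39 / 254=0.15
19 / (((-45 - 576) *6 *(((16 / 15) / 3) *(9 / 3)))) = -95 / 19872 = -0.00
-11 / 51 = -0.22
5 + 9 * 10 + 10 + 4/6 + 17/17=320/3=106.67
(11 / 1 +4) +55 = 70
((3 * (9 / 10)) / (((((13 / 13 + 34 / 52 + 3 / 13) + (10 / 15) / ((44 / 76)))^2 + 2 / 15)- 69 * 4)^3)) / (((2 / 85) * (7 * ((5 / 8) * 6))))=-1526002224072129460800 / 6618347956646805570539705413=-0.00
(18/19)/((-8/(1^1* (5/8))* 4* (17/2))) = -45/20672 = -0.00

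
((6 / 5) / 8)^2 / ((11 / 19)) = 171 / 4400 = 0.04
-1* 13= -13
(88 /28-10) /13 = -48 /91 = -0.53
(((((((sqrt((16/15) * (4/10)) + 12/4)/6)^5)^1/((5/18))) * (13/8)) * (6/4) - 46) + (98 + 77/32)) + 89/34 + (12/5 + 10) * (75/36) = 32436937 * sqrt(6)/243000000 + 6114947129/73440000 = 83.59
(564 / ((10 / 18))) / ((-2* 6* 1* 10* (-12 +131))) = -423 / 5950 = -0.07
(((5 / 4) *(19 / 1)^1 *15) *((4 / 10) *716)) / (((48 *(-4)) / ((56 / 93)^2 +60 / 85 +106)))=-133851439495 / 2352528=-56896.85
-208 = -208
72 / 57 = 24 / 19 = 1.26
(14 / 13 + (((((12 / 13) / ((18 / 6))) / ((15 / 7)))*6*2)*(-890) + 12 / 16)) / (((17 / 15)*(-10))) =238947 / 1768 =135.15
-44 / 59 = -0.75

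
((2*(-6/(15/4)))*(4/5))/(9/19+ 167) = -608/39775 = -0.02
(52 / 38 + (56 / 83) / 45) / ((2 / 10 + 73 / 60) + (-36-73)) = -392696 / 30538605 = -0.01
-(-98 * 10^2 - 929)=10729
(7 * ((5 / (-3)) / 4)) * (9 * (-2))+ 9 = 123 / 2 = 61.50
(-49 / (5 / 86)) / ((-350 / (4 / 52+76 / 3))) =298291 / 4875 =61.19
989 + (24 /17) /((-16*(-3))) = 33627 /34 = 989.03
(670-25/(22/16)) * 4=2607.27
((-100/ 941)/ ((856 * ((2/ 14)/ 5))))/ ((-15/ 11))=1925/ 604122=0.00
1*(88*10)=880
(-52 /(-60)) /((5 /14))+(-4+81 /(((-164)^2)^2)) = -85360582213 /54254611200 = -1.57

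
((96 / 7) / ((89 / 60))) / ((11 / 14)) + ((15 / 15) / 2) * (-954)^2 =445513302 / 979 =455069.77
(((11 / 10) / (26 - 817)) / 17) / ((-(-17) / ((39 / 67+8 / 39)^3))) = -331281907 / 141121996740270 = -0.00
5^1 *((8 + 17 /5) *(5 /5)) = 57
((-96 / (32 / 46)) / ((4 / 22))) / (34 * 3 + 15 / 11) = -2783 / 379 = -7.34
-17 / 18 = -0.94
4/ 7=0.57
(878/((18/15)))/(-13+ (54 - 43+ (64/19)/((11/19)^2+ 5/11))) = 107555/333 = 322.99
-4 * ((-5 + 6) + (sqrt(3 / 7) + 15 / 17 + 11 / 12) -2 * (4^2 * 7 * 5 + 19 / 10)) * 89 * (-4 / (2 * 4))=-101764469 / 510 + 178 * sqrt(21) / 7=-199421.65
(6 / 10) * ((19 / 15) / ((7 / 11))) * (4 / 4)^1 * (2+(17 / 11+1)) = 38 / 7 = 5.43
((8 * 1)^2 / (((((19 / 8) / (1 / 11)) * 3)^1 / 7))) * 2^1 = 7168 / 627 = 11.43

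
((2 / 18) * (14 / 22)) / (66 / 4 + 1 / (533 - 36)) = 6958 / 1623897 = 0.00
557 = 557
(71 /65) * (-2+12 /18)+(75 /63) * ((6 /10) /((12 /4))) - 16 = -23503 /1365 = -17.22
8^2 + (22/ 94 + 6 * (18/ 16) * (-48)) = -12209/ 47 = -259.77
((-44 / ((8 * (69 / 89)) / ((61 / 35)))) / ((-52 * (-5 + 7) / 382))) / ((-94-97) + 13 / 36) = -0.24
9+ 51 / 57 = 9.89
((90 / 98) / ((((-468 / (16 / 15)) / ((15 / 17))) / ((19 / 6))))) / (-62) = 0.00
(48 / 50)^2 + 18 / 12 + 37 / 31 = 140087 / 38750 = 3.62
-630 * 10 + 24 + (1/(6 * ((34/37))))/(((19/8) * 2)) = -6081407/969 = -6275.96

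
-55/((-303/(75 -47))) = 1540/303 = 5.08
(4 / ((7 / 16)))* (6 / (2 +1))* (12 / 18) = 256 / 21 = 12.19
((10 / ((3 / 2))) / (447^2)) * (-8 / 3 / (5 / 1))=-32 / 1798281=-0.00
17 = 17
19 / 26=0.73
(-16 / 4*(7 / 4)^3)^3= -40353607 / 4096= -9851.95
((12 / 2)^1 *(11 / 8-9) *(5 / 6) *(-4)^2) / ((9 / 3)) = -203.33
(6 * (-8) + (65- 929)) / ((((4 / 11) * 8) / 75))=-47025 / 2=-23512.50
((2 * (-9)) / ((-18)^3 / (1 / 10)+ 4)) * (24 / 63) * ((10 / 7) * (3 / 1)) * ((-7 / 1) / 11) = -360 / 1122583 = -0.00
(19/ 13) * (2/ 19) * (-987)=-1974/ 13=-151.85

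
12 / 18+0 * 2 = 2 / 3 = 0.67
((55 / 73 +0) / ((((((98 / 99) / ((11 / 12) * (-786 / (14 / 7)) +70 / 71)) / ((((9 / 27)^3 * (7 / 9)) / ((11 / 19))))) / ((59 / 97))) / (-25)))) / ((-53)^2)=157268032625 / 2135288069208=0.07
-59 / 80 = -0.74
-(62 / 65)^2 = -3844 / 4225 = -0.91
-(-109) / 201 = 109 / 201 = 0.54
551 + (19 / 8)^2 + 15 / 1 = 36585 / 64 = 571.64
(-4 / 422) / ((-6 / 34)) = 0.05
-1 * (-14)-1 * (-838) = 852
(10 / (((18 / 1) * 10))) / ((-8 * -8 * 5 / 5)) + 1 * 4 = 4609 / 1152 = 4.00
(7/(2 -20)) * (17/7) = -17/18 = -0.94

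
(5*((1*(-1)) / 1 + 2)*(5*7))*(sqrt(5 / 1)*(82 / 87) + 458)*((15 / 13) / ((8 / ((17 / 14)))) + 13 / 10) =2201495*sqrt(5) / 9048 + 12296155 / 104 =118776.32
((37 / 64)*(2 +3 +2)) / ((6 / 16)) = 259 / 24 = 10.79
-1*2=-2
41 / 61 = 0.67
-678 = -678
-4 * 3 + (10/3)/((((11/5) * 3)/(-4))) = -1388/99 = -14.02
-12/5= -2.40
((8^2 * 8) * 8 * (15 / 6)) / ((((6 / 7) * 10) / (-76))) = -272384 / 3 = -90794.67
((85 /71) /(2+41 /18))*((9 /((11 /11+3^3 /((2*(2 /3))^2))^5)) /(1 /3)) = 43316674560 /6371591060929633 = 0.00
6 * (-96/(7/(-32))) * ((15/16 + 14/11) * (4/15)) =597504/385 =1551.96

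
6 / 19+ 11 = 215 / 19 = 11.32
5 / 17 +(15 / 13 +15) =16.45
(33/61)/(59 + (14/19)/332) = 34694/3783891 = 0.01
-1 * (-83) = 83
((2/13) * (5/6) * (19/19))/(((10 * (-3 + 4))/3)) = 1/26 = 0.04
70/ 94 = 0.74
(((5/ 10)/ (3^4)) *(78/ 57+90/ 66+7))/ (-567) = -0.00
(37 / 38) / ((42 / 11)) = 407 / 1596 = 0.26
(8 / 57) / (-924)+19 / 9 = 9265 / 4389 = 2.11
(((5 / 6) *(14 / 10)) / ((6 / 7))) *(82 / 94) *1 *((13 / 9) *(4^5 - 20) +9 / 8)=209934473 / 121824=1723.26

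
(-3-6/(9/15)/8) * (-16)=68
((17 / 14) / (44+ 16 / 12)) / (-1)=-0.03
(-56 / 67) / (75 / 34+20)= -1904 / 50585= -0.04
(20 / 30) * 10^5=66666.67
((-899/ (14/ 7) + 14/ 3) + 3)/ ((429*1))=-241/ 234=-1.03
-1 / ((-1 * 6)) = 1 / 6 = 0.17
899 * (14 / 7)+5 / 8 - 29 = 1769.62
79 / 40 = 1.98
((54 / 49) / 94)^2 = 729 / 5303809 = 0.00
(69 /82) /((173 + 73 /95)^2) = 622725 /22346153248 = 0.00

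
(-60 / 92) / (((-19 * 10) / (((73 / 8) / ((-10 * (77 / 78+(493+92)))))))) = -8541 / 1597916720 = -0.00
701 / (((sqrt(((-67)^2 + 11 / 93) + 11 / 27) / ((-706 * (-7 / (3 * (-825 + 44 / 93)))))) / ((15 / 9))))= -34.84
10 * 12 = 120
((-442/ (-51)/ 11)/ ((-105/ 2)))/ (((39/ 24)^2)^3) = -1048576/ 1286530245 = -0.00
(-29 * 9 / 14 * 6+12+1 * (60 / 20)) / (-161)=678 / 1127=0.60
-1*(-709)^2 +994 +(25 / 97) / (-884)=-501687.00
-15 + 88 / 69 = -947 / 69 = -13.72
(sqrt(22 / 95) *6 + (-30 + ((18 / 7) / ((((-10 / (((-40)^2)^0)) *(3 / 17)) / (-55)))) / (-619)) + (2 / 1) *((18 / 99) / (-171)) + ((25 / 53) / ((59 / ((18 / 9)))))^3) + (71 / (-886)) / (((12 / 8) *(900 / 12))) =-9240484152574453227044 / 306663687636429409825 + 6 *sqrt(2090) / 95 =-27.24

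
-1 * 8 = -8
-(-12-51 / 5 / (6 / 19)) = 443 / 10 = 44.30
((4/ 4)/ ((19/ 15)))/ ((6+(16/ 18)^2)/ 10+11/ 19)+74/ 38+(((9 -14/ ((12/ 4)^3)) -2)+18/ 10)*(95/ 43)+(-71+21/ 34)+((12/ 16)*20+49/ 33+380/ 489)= -88751900987/ 2752068528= -32.25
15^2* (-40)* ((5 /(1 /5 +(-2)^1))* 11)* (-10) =-2750000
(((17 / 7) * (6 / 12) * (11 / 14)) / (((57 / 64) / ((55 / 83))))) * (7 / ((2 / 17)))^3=707422870 / 4731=149529.25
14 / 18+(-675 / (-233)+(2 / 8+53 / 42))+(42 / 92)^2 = 5.40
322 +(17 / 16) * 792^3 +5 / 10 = 1055685957 / 2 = 527842978.50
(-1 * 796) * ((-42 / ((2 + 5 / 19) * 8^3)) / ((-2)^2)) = 79401 / 11008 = 7.21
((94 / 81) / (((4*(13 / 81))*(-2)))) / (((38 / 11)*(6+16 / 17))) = -8789 / 233168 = -0.04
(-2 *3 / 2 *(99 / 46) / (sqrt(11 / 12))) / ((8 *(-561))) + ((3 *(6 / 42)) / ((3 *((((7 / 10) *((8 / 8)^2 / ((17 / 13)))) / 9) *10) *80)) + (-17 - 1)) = -917127 / 50960 + 9 *sqrt(33) / 34408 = -18.00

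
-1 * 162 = -162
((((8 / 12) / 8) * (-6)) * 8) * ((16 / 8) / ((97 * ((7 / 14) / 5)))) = -80 / 97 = -0.82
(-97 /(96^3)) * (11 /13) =-1067 /11501568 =-0.00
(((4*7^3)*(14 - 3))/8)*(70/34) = 132055/34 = 3883.97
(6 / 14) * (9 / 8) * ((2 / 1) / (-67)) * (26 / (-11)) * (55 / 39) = 45 / 938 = 0.05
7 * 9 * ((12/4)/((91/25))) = 675/13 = 51.92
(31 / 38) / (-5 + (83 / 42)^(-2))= -213559 / 1241878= -0.17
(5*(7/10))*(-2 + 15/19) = -161/38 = -4.24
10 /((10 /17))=17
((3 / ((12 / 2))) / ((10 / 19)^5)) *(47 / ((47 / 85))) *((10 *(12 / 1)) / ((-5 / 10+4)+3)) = 19427.85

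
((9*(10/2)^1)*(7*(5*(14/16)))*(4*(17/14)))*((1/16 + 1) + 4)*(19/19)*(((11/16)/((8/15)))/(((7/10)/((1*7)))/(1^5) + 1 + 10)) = 596413125/151552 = 3935.37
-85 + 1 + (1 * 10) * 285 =2766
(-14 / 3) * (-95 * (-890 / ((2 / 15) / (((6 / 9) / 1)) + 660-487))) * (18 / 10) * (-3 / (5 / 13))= 31984.50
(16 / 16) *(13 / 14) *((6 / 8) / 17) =39 / 952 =0.04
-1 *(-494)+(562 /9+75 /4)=20707 /36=575.19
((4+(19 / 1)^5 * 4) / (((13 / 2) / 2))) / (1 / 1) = 39617600 / 13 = 3047507.69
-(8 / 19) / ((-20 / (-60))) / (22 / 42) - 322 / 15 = -74858 / 3135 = -23.88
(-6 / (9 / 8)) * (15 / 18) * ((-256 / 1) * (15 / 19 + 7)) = 1515520 / 171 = 8862.69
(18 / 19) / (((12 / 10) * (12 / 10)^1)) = 25 / 38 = 0.66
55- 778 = -723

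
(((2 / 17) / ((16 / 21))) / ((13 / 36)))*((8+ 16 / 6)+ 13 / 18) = 4305 / 884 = 4.87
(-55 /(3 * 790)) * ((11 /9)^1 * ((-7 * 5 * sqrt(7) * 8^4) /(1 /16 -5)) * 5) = -693862400 * sqrt(7) /168507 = -10894.43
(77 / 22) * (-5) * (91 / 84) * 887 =-403585 / 24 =-16816.04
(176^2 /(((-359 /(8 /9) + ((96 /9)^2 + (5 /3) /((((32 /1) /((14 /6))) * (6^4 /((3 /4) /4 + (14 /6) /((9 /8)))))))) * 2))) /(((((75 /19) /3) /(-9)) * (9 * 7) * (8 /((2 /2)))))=312166711296 /430832975825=0.72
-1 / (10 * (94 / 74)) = -37 / 470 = -0.08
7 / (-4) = -7 / 4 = -1.75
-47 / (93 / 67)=-33.86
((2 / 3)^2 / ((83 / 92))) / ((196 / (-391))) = -35972 / 36603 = -0.98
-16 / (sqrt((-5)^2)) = -16 / 5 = -3.20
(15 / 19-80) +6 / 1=-1391 / 19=-73.21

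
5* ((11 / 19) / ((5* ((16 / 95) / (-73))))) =-4015 / 16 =-250.94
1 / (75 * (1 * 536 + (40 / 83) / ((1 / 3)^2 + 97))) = 36271 / 1458107700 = 0.00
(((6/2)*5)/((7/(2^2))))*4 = 240/7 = 34.29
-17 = -17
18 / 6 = 3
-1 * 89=-89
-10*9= -90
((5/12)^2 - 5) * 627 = -145255/48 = -3026.15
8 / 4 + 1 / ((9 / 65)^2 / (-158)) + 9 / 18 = -1334695 / 162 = -8238.86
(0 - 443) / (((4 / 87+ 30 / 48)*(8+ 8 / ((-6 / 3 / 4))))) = 38541 / 467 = 82.53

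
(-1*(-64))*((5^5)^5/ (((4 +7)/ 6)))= 114440917968750000000/ 11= 10403719815340909090.91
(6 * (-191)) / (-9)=382 / 3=127.33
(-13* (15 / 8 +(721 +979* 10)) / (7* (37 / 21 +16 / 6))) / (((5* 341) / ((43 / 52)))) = -116659 / 54560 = -2.14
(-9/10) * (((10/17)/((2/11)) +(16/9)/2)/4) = -631/680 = -0.93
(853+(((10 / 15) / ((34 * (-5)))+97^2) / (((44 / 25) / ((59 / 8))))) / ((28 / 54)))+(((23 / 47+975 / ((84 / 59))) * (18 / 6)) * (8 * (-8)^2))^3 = 248551069036258247955365958847 / 213097953376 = 1166370042971286128.68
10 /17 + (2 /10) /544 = 1601 /2720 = 0.59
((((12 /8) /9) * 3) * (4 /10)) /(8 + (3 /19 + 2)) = 19 /965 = 0.02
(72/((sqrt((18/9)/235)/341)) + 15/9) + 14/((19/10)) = 515/57 + 12276* sqrt(470) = 266146.37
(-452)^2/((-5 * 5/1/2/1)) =-408608/25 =-16344.32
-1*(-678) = 678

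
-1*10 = -10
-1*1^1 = -1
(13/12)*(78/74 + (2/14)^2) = 6331/5439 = 1.16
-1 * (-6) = 6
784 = 784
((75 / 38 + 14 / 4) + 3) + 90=1871 / 19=98.47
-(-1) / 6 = 1 / 6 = 0.17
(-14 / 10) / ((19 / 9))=-63 / 95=-0.66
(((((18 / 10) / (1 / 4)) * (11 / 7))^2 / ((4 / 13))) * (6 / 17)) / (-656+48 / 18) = -1146717 / 5102125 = -0.22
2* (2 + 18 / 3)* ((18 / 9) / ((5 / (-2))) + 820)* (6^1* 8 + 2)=655360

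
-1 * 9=-9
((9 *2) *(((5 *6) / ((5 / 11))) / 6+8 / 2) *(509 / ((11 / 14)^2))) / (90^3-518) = 13468140 / 44073161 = 0.31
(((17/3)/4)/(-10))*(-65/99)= 221/2376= 0.09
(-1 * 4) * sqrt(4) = -8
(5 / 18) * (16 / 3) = 40 / 27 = 1.48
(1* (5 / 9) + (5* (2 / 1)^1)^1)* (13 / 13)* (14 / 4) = 665 / 18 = 36.94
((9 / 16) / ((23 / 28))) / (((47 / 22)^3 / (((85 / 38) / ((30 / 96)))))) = 22808016 / 45370651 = 0.50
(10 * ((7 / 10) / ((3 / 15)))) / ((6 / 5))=175 / 6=29.17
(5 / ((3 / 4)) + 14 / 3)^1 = 34 / 3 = 11.33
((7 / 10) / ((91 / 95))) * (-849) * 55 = -887205 / 26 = -34123.27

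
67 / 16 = 4.19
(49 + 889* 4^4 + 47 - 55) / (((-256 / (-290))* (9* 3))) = 11001875 / 1152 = 9550.24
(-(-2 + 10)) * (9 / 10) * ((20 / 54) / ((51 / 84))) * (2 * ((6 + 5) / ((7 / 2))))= -1408 / 51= -27.61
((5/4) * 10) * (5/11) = 5.68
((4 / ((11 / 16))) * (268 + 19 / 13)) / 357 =224192 / 51051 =4.39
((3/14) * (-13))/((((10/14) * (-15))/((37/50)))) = 481/2500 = 0.19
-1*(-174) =174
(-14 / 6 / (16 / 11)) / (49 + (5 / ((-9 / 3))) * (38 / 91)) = -7007 / 210992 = -0.03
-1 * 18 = -18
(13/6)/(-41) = -13/246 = -0.05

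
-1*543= -543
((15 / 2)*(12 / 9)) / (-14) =-0.71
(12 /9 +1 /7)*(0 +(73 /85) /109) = 2263 /194565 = 0.01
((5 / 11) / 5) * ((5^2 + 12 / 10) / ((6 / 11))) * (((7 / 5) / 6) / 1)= 917 / 900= 1.02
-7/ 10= -0.70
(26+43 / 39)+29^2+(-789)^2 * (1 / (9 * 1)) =2731447 / 39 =70037.10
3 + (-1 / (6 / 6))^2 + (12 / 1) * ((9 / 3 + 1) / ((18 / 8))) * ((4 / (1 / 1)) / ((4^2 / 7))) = 124 / 3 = 41.33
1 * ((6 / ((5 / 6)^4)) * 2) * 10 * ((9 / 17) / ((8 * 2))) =17496 / 2125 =8.23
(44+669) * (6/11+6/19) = 614.07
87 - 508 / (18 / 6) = -247 / 3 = -82.33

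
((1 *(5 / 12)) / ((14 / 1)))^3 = 125 / 4741632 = 0.00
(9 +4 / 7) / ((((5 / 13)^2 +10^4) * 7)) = 11323 / 82811225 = 0.00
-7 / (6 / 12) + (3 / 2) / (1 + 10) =-305 / 22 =-13.86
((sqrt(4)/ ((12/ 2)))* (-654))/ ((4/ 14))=-763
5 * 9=45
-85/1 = -85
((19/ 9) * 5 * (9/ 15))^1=19/ 3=6.33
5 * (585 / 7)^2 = 1711125 / 49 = 34920.92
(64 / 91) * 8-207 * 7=-131347 / 91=-1443.37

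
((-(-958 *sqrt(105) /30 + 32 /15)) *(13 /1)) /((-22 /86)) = 17888 /165 -267761 *sqrt(105) /165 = -16520.28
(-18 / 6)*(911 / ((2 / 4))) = -5466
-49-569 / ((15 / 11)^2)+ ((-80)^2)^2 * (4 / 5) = 7372720126 / 225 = 32767645.00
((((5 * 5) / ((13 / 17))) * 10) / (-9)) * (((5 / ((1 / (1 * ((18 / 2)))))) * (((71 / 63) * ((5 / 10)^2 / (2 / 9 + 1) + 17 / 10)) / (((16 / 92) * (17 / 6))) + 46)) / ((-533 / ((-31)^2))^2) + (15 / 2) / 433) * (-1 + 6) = -1976910861758044375 / 1477602570444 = -1337917.86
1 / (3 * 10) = 1 / 30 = 0.03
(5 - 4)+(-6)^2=37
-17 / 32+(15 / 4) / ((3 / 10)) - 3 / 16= 377 / 32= 11.78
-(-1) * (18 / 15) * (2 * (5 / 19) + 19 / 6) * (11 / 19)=4631 / 1805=2.57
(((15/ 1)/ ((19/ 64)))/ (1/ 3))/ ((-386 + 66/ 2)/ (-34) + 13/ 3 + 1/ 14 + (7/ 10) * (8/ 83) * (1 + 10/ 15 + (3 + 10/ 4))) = 142228800/ 14328679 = 9.93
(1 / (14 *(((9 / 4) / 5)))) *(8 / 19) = 80 / 1197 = 0.07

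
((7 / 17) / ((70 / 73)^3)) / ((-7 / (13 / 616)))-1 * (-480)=1724105022779 / 3591896000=480.00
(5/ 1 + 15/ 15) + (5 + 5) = 16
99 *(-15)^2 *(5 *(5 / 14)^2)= 2784375 / 196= 14205.99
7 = 7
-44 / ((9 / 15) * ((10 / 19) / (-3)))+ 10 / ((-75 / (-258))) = 2262 / 5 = 452.40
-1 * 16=-16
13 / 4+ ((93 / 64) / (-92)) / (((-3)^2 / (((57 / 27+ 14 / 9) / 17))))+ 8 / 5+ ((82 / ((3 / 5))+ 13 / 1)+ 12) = 750042647 / 4504320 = 166.52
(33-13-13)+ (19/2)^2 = 389/4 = 97.25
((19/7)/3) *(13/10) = 247/210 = 1.18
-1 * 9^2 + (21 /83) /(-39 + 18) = -6724 /83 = -81.01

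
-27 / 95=-0.28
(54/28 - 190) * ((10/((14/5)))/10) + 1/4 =-3279/49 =-66.92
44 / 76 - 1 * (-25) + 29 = 1037 / 19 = 54.58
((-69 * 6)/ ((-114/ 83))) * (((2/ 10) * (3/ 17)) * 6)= 103086/ 1615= 63.83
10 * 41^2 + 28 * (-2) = 16754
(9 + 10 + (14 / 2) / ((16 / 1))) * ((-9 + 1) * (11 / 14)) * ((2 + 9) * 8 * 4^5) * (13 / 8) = -125235968 / 7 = -17890852.57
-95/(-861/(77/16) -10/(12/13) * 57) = 2090/17521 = 0.12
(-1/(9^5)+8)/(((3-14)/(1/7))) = -472391/4546773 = -0.10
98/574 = 7/41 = 0.17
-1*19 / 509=-19 / 509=-0.04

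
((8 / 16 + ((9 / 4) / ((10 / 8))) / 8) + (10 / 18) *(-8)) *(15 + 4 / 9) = -186121 / 3240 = -57.44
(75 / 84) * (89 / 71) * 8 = 4450 / 497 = 8.95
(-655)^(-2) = 1 / 429025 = 0.00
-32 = -32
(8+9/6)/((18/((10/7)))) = 95/126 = 0.75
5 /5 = 1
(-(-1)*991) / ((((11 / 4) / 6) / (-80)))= -1902720 / 11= -172974.55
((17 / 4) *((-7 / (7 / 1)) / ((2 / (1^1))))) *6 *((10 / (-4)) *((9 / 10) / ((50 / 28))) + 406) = -1032087 / 200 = -5160.44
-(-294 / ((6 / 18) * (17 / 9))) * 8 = 63504 / 17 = 3735.53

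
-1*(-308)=308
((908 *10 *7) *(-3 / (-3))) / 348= 15890 / 87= 182.64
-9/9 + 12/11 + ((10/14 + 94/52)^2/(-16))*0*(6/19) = 1/11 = 0.09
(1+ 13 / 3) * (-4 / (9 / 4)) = -256 / 27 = -9.48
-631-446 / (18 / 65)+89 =-2152.56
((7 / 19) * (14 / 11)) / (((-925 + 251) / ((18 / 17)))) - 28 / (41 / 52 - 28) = 1742109586 / 1694265815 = 1.03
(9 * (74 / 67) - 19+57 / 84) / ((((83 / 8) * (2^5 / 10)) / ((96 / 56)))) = -235845 / 544978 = -0.43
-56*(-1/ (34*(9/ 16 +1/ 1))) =448/ 425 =1.05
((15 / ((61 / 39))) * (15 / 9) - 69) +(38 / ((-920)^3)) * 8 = -157392313159 / 2968748000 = -53.02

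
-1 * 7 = -7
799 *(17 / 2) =13583 / 2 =6791.50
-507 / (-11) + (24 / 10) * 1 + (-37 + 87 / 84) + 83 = 147111 / 1540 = 95.53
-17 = -17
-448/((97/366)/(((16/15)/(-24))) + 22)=-15616/559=-27.94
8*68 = 544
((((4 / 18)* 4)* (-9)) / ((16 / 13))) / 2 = -13 / 4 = -3.25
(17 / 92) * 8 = 1.48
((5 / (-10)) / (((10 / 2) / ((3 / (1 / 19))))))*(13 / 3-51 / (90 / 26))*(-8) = -11856 / 25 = -474.24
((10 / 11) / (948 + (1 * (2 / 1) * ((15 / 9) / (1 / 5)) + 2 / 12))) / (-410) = -6 / 2610839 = -0.00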